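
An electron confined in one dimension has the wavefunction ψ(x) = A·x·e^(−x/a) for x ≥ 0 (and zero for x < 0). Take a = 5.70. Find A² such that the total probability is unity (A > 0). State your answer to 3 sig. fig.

Normalization requires ∫|ψ|² dx = 1, integrated from 0 to ∞.
Carrying out the integral gives A² · a^3/4.
Substituting a = 5.70 gives A² = 0.02160, so A = 0.1470.

A^2 ≈ 0.0216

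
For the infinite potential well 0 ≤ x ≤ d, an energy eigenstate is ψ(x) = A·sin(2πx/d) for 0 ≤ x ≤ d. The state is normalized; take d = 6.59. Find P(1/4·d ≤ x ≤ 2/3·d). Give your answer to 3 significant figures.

P ≈ 0.348

The probability is P = ∫ |ψ|² dx over [1/4·d, 2/3·d].
With A² fixed by ∫|ψ|² = 1, i.e. A² = (d/2)^(−1), substitute and integrate.
In terms of u = x/d (A² and the length scale cancel between numerator and denominator), P = [∫_{1/4}^{2/3} sin(2·π·u)^2 du] / [∫_{0}^{1} sin(2·π·u)^2 du].
Using ∫ sin(2·π·u)^2 du = u/2 - sin(4·π·u)/(8·π), the numerator is -√(3)/(16·π) + 5/24 and the denominator is 1/2.
Evaluating gives P = -√(3)/(8·π) + 5/12.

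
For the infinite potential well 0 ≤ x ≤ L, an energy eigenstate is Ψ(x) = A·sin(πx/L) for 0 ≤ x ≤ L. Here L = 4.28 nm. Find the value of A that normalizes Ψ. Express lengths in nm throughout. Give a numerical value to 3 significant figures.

The normalization condition is ∫|Ψ|² dx = 1 from 0 to L.
With ∫₀^L sin²(nπx/L) dx = L/2, the integral (without the A² prefactor) comes out to L/2.
Setting this equal to 1 gives A² = 1/(L/2).
Substituting L = 4.28 gives A² = 0.4673, so A = 0.6836.

A ≈ 0.684 nm^(-1/2)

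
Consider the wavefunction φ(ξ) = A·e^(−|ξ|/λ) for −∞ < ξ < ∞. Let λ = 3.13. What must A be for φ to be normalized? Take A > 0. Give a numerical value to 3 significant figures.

Normalization requires ∫|φ|² dξ = 1, integrated from −∞ to ∞.
The integral (without the A² prefactor) comes out to λ.
Setting this equal to 1 gives A² = 1/(λ).
With λ = 3.13: A² = 0.3195 and A = 0.5652.

A ≈ 0.565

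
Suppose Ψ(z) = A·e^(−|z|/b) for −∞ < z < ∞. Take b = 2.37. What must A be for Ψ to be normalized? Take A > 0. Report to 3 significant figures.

A ≈ 0.650

The normalization condition is ∫|Ψ|² dz = 1 from −∞ to ∞.
Using ∫₀^∞ zⁿ e^(−αz) dz = n!/αⁿ⁺¹, carrying out the integral gives A² · b.
Hence A² = 1/[b].
With b = 2.37: A² = 0.4219 and A = 0.6496.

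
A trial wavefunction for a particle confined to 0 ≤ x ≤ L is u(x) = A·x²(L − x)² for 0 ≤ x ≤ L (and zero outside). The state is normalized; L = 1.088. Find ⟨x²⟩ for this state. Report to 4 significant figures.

⟨x^2⟩ ≈ 0.3228

⟨x²⟩ = ∫ x^2 |u|² dx over the full domain.
Since the A² factors cancel between numerator and denominator, ⟨x²⟩ = 3·L^2/11.
Putting L = 1.088 gives 0.32284.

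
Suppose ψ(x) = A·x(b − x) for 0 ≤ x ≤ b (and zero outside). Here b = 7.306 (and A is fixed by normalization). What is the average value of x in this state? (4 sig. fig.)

The expectation value is the |ψ|²-weighted average of x: ∫ x|ψ|² dx.
Expanding the polynomial and integrating term by term, the ratio of the moment integral to the normalization integral gives ⟨x⟩ = b/2.
Putting b = 7.306 gives 3.6530.

⟨x⟩ ≈ 3.653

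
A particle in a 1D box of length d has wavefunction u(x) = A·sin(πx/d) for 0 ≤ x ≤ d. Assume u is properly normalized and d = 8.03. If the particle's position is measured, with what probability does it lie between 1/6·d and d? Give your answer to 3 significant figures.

P ≈ 0.971

|u|² is the probability density, so P = ∫_{1/6·d}^{d} |u|² dx.
Since A² = 1/(d/2), this is the region integral divided by the full normalization integral.
Let t = x/d; then A² and the length scale cancel, so P = ∫_{1/6}^{1} sin(π·t)^2 dt ÷ ∫_{0}^{1} sin(π·t)^2 dt.
With ∫ sin(π·t)^2 dt = t/2 - sin(2·π·t)/(4·π) + C, the region integral is √(3)/(8·π) + 5/12 and the full one is 1/2.
Taking the ratio, P = √(3)/(4·π) + 5/6.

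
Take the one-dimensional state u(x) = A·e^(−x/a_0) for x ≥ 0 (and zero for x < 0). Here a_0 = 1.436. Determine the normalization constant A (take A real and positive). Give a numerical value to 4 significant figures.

We need A² ∫|f|² dx = 1, taking the integral from 0 to ∞.
With ∫₀^∞ x^0 e^(−αx) dx = 0!/α^1, with u = A·e^(−x/a_0), the integral evaluates to A²·[a_0/2].
Setting this equal to 1 gives A² = 1/(a_0/2).
Substituting a_0 = 1.436 gives A² = 1.3928, so A = 1.1802.

A ≈ 1.180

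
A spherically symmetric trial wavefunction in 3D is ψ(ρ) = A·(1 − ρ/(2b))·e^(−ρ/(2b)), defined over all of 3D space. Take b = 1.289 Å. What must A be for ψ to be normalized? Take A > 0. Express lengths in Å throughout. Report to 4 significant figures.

A ≈ 0.1363 Å^(-3/2)

The normalization condition is ∫|ψ|² 4πρ² dρ = 1 from 0 to ∞.
Using ∫₀^∞ ρⁿ e^(−αρ) dρ = n!/αⁿ⁺¹, the integral (without the A² prefactor) comes out to 8·π·b^3.
So A² = (8·π·b^3)^(−1).
Plugging in b = 1.289 yields A = 0.13630.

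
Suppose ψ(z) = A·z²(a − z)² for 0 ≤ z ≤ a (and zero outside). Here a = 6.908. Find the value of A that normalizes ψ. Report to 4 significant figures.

A ≈ 0.004194

Normalization requires ∫|ψ|² dz = 1, integrated from 0 to a.
∫|ψ|² dz = A²·(a^9/630).
Hence A² = 1/[a^9/630].
Substituting a = 6.908 gives A² = 0.000017586, so A = 0.0041936.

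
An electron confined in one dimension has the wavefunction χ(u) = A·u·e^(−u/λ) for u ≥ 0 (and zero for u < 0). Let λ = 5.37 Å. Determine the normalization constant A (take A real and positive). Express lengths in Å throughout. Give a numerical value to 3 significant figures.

A ≈ 0.161 Å^(-3/2)

We need A² ∫|f|² du = 1, taking the integral from 0 to ∞.
With ∫₀^∞ u^2 e^(−αu) du = 2!/α^3, ∫|χ|² du = A²·(λ^3/4).
Setting this equal to 1 gives A² = 1/(λ^3/4).
Substituting λ = 5.37 gives A² = 0.02583, so A = 0.1607.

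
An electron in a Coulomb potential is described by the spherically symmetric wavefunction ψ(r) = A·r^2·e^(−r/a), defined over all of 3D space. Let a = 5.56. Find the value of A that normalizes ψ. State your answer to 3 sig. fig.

We need A² ∫|f|² 4πr² dr = 1, taking the integral from 0 to ∞.
In 3D with spherical symmetry the volume element is 4πr² dr.
With ψ = A·r^2·e^(−r/a), the integral evaluates to A²·[45·π·a^7/2].
Setting this equal to 1 gives A² = 1/(45·π·a^7/2).
Substituting a = 5.56 gives A² = 8.613E-8, so A = 0.0002935.

A ≈ 0.000293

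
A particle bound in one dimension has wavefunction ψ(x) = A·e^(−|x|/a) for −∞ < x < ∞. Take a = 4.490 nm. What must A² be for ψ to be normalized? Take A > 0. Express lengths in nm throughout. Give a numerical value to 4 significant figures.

The normalization condition is ∫|ψ|² dx = 1 from −∞ to ∞.
Recall ∫₀^∞ x^m e^(−x/β) dx = m!·β^(m+1), ∫|ψ|² dx = A²·(a).
With a = 4.490: A² = 0.22272 and A = 0.47193.

A^2 ≈ 0.2227 nm^(-1)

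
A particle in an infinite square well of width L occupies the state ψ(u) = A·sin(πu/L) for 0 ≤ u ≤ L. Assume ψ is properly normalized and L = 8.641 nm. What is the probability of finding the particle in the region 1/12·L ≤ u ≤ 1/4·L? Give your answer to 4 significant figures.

P ≈ 0.08709

|ψ|² is the probability density, so P = ∫_{1/12·L}^{1/4·L} |ψ|² du.
Since A² = 1/(L/2), this is the region integral divided by the full normalization integral.
Substituting t = u/L, A² and the length scale cancel in the ratio: P = ∫_{1/12}^{1/4} sin(π·t)^2 dt / ∫_{0}^{1} sin(π·t)^2 dt.
Using ∫ sin(π·t)^2 dt = t/2 - sin(2·π·t)/(4·π), the numerator is 1/12 - 1/(8·π) and the denominator is 1/2.
Taking the ratio, P = (-3 + 2·π)/(12·π).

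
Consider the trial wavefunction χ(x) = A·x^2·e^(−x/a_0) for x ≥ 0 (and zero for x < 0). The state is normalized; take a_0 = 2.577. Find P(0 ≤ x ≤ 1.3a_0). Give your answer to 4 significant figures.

|χ|² is the probability density, so P = ∫_{0}^{1.3a_0} |χ|² dx.
The normalization integral ∫|χ|²dx over the whole domain equals 3·a_0^5/4·A², and A² cancels in the ratio.
Substituting u = x/a_0, A² and the length scale cancel in the ratio: P = ∫_{0}^{1.3} u^4·e^(-2·u) du / ∫_{0}^{∞} u^4·e^(-2·u) du.
An antiderivative of u^4·e^(-2·u) is -(u^4/2 + u^3 + 3·u^2/2 + 3·u/2 + 3/4)·e^(-2·u); evaluating from 0 to 1.3 gives ≈ 0.0919324, while the full integral is 3/4.
Evaluating gives P = 0.12258.

P ≈ 0.1226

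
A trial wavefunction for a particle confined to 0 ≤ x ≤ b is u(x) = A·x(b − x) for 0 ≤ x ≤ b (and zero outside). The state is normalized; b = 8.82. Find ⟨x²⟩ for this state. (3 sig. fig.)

By definition ⟨x²⟩ = ∫ x^2 |u(x)|² dx.
The ratio of the moment integral to the normalization integral gives ⟨x²⟩ = 2·b^2/7.
With b = 8.82, ⟨x^2⟩ = 22.23.

⟨x^2⟩ ≈ 22.2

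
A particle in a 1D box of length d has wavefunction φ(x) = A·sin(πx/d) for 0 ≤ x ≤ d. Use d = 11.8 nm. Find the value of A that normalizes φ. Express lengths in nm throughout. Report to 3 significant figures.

A ≈ 0.412 nm^(-1/2)

Normalization requires ∫|φ|² dx = 1, integrated from 0 to d.
The integral (without the A² prefactor) comes out to d/2.
Setting this equal to 1 gives A² = 1/(d/2).
Plugging in d = 11.8 yields A = 0.4117.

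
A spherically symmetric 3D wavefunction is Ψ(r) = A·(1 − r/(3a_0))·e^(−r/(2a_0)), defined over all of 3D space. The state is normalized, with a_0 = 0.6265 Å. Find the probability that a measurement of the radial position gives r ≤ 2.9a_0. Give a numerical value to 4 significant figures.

P ≈ 0.3527

Integrate the radial probability density 4πr²|Ψ|² over r ≤ 2.9a_0.
A² is fixed by ∫₀^∞ 4πr²|Ψ|² dr = 1, i.e. A² = (8·π·a_0^3/3)^(−1).
Substituting u = r/a_0, A², 4π and the length scale all cancel in the ratio: P = ∫_{0}^{2.9} u^2·(1 - u/3)^2·e^(-u) du / ∫_{0}^{∞} u^2·(1 - u/3)^2·e^(-u) du.
With ∫ u^2·(1 - u/3)^2·e^(-u) du = (-u^4 + 2·u^3 - 3·u^2 - 6·u - 6)·e^(-u)/9 + C, the region integral is ≈ 0.235162 and the full one is 2/3.
The region integral divided by the full integral gives P = 0.35274.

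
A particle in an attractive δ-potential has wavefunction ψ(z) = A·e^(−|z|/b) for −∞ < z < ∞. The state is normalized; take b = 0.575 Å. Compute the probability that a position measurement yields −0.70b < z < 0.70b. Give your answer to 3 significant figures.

P ≈ 0.753

The probability is P = ∫ |ψ|² dz over [−0.70b, 0.70b].
Since A² = 1/(b), this is the region integral divided by the full normalization integral.
By symmetry take twice the z ≥ 0 contribution in numerator and denominator; the 2's cancel. Substituting u = z/b, A² and the length scale cancel in the ratio: P = ∫_{0}^{0.70} e^(-2·u) du / ∫_{0}^{∞} e^(-2·u) du.
Using ∫ e^(-2·u) du = -e^(-2·u)/2, the numerator is 1/2 - e^(-7/5)/2 and the denominator is 1/2.
Evaluating gives P = 0.7534.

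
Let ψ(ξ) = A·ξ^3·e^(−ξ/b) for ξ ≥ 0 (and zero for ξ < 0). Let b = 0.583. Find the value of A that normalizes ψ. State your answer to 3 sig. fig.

We need A² ∫|f|² dξ = 1, taking the integral from 0 to ∞.
Carrying out the integral gives A² · 45·b^7/8.
Hence A² = 1/[45·b^7/8].
Plugging in b = 0.583 yields A = 2.787.

A ≈ 2.79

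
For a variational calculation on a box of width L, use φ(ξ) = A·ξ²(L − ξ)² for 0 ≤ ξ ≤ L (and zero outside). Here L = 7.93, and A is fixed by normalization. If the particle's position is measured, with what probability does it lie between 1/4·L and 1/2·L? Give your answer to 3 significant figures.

P = ∫_{1/4·L}^{1/2·L} |φ(ξ)|² dξ.
With A² fixed by ∫|φ|² = 1, i.e. A² = (L^9/630)^(−1), substitute and integrate.
Substituting u = ξ/L, A² and the length scale cancel in the ratio: P = ∫_{1/4}^{1/2} u^4·(1 - u)^4 du / ∫_{0}^{1} u^4·(1 - u)^4 du.
An antiderivative of u^4·(1 - u)^4 is u^5·(70·u^4 - 315·u^3 + 540·u^2 - 420·u + 126)/630; evaluating from 1/4 to 1/2 gives ≈ 0.00071599, while the full integral is 1/630.
This works out to P = 0.4511.

P ≈ 0.451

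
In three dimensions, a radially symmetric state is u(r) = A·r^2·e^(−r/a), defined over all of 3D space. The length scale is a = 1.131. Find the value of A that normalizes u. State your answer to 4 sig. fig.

A ≈ 0.07731

The normalization condition is ∫|u|² 4πr² dr = 1 from 0 to ∞.
(Spherical symmetry: dV = 4πr² dr.)
∫|u|² 4πr² dr = A²·(45·π·a^7/2).
Hence A² = 1/[45·π·a^7/2].
Plugging in a = 1.131 yields A = 0.077306.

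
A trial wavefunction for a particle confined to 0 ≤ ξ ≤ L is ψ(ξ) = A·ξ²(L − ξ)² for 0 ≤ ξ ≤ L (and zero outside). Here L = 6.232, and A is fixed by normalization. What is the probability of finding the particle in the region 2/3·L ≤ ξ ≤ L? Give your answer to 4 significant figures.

|ψ|² is the probability density, so P = ∫_{2/3·L}^{L} |ψ|² dξ.
Since A² = 1/(L^9/630), this is the region integral divided by the full normalization integral.
Let u = ξ/L; then A² and the length scale cancel, so P = ∫_{2/3}^{1} u^4·(1 - u)^4 du ÷ ∫_{0}^{1} u^4·(1 - u)^4 du.
Using ∫ u^4·(1 - u)^4 du = u^5·(70·u^4 - 315·u^3 + 540·u^2 - 420·u + 126)/630, the numerator is ≈ 0.000229914 and the denominator is 1/630.
This works out to P = 0.14485.

P ≈ 0.1448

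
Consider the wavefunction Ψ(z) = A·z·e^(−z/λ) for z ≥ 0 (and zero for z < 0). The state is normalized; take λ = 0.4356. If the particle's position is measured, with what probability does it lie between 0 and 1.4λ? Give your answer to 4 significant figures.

The probability is P = ∫ |Ψ|² dz over [0, 1.4λ].
With A² fixed by ∫|Ψ|² = 1, i.e. A² = (λ^3/4)^(−1), substitute and integrate.
Substituting u = z/λ, A² and the length scale cancel in the ratio: P = ∫_{0}^{1.4} u^2·e^(-2·u) du / ∫_{0}^{∞} u^2·e^(-2·u) du.
An antiderivative of u^2·e^(-2·u) is -(2·u^2 + 2·u + 1)·e^(-2·u)/4; evaluating from 0 to 1.4 gives 1/4 - 193·e^(-14/5)/100, while the full integral is 1/4.
Taking the ratio, P = 0.53055.

P ≈ 0.5305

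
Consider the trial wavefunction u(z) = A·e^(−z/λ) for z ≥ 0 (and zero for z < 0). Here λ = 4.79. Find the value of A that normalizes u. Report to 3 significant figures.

We need A² ∫|f|² dz = 1, taking the integral from 0 to ∞.
∫|u|² dz = A²·(λ/2).
Plugging in λ = 4.79 yields A = 0.6462.

A ≈ 0.646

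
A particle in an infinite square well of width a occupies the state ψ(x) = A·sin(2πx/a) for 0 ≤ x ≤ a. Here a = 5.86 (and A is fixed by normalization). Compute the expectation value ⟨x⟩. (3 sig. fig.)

⟨x⟩ = ∫ x |ψ|² dx over the full domain.
The ratio of the moment integral to the normalization integral gives ⟨x⟩ = a/2.
With a = 5.86, ⟨x⟩ = 2.930.

⟨x⟩ ≈ 2.93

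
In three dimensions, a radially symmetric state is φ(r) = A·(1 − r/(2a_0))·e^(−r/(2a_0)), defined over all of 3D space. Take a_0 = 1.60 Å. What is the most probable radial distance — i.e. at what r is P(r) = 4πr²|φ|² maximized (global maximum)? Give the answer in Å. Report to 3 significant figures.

r ≈ 8.38 Å

The maximum of P(r) = 4πr²|φ|² occurs where its derivative vanishes.
Solving yields r = a_0·(√(5) + 3).
With a_0 = 1.60, the most probable radial distance is 8.378 Å.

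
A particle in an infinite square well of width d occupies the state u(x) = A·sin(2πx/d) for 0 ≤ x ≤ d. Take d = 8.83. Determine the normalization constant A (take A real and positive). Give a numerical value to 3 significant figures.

A ≈ 0.476

Require ∫ |u|² dx = 1 over the whole domain.
∫|u|² dx = A²·(d/2).
Hence A² = 1/[d/2].
With d = 8.83: A² = 0.2265 and A = 0.4759.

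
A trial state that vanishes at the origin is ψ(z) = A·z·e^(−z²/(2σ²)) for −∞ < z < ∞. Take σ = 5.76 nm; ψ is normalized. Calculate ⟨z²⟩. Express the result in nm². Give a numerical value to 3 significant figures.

⟨z^2⟩ ≈ 49.8 nm^2

⟨z²⟩ = ∫ z^2 |ψ|² dz over the full domain.
Evaluating both integrals, ⟨z²⟩ = 3·σ^2/2.
With σ = 5.76, ⟨z^2⟩ = 49.77.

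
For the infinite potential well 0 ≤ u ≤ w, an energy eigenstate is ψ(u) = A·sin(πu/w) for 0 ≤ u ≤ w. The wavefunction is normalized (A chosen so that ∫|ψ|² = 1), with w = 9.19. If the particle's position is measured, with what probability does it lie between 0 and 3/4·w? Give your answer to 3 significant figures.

P ≈ 0.909

The probability is P = ∫ |ψ|² du over [0, 3/4·w].
Since A² = 1/(w/2), this is the region integral divided by the full normalization integral.
Let t = u/w; then A² and the length scale cancel, so P = ∫_{0}^{3/4} sin(π·t)^2 dt ÷ ∫_{0}^{1} sin(π·t)^2 dt.
With ∫ sin(π·t)^2 dt = t/2 - sin(2·π·t)/(4·π) + C, the region integral is 1/(4·π) + 3/8 and the full one is 1/2.
Evaluating gives P = (2 + 3·π)/(4·π).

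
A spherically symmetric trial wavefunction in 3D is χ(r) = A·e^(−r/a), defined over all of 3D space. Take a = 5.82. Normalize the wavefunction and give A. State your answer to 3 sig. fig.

A ≈ 0.0402

We need A² ∫|f|² 4πr² dr = 1, taking the integral from 0 to ∞.
The angular integral contributes 4π, leaving ∫₀^∞ r²|χ|² dr.
With ∫₀^∞ r^2 e^(−αr) dr = 2!/α^3, ∫|χ|² 4πr² dr = A²·(π·a^3).
Hence A² = 1/[π·a^3].
Plugging in a = 5.82 yields A = 0.04018.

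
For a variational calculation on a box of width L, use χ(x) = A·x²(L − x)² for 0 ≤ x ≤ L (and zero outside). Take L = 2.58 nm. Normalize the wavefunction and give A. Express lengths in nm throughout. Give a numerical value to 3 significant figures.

The normalization condition is ∫|χ|² dx = 1 from 0 to L.
Carrying out the integral gives A² · L^9/630.
Substituting L = 2.58 gives A² = 0.1244, so A = 0.3527.

A ≈ 0.353 nm^(-9/2)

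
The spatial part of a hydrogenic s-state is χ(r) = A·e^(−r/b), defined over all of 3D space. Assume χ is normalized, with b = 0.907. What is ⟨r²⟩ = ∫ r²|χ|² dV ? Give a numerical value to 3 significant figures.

⟨r^2⟩ ≈ 2.47

⟨r²⟩ = ∫ r^2 |χ|² 4πr² dr over the full domain.
Using ∫₀^∞ rⁿ e^(−αr) dr = n!/αⁿ⁺¹, evaluating both integrals, ⟨r²⟩ = 3·b^2.
Putting b = 0.907 gives 2.468.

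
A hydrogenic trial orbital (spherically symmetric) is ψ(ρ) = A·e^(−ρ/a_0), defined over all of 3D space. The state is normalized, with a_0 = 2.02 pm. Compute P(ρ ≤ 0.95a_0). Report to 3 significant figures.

With dV = 4πρ²dρ, the probability is ∫|ψ|² dV over ρ ≤ 0.95a_0.
The full normalization integral is A²·[π·a_0^3] = 1, fixing A².
Let u = ρ/a_0; then A², 4π and the length scale all cancel, so P = ∫_{0}^{0.95} u^2·e^(-2·u) du ÷ ∫_{0}^{∞} u^2·e^(-2·u) du.
With ∫ u^2·e^(-2·u) du = -(2·u^2 + 2·u + 1)·e^(-2·u)/4 + C, the region integral is 1/4 - 941·e^(-19/10)/800 and the full one is 1/4.
The region integral divided by the full integral gives P = 0.2963.

P ≈ 0.296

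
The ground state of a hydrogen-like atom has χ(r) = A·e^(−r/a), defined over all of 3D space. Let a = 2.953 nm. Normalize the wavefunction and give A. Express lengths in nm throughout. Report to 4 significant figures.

A ≈ 0.1112 nm^(-3/2)

The normalization condition is ∫|χ|² 4πr² dr = 1 from 0 to ∞.
Recall ∫₀^∞ r^m e^(−r/β) dr = m!·β^(m+1), the integral (without the A² prefactor) comes out to π·a^3.
Plugging in a = 2.953 yields A = 0.11118.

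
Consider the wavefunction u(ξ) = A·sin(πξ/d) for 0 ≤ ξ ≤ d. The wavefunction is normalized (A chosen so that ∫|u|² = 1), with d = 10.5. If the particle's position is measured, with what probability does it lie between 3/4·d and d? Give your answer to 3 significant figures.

P ≈ 0.0908

The probability is P = ∫ |u|² dξ over [3/4·d, d].
Since A² = 1/(d/2), this is the region integral divided by the full normalization integral.
In terms of t = ξ/d (A² and the length scale cancel between numerator and denominator), P = [∫_{3/4}^{1} sin(π·t)^2 dt] / [∫_{0}^{1} sin(π·t)^2 dt].
With ∫ sin(π·t)^2 dt = t/2 - sin(2·π·t)/(4·π) + C, the region integral is 1/8 - 1/(4·π) and the full one is 1/2.
Taking the ratio, P = (-2 + π)/(4·π).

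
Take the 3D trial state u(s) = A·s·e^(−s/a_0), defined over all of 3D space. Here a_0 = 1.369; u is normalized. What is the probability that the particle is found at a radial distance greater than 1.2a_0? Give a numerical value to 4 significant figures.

P ≈ 0.9041

Integrate the radial probability density 4πs²|u|² over s > 1.2a_0.
A² is fixed by ∫₀^∞ 4πs²|u|² ds = 1, i.e. A² = (3·π·a_0^5)^(−1).
Let t = s/a_0; then A², 4π and the length scale all cancel, so P = ∫_{1.2}^{∞} t^4·e^(-2·t) dt ÷ ∫_{0}^{∞} t^4·e^(-2·t) dt.
An antiderivative of t^4·e^(-2·t) is -(t^4/2 + t^3 + 3·t^2/2 + 3·t/2 + 3/4)·e^(-2·t); evaluating from 1.2 to ∞ gives ≈ 0.678099, while the full integral is 3/4.
The region integral divided by the full integral gives P = 0.90413.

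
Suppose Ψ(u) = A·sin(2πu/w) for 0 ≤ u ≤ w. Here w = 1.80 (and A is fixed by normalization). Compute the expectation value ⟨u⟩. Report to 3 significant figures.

⟨u⟩ ≈ 0.900

⟨u⟩ = ∫ u |Ψ|² du over the full domain.
The ratio of the moment integral to the normalization integral gives ⟨u⟩ = w/2.
With w = 1.80, ⟨u⟩ = 0.9000.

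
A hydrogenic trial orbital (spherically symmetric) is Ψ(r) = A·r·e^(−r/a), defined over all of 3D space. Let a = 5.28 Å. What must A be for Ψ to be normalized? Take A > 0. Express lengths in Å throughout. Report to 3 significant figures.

We need A² ∫|f|² 4πr² dr = 1, taking the integral from 0 to ∞.
∫|Ψ|² 4πr² dr = A²·(3·π·a^5).
Hence A² = 1/[3·π·a^5].
Substituting a = 5.28 gives A² = 0.00002586, so A = 0.005085.

A ≈ 0.00508 Å^(-5/2)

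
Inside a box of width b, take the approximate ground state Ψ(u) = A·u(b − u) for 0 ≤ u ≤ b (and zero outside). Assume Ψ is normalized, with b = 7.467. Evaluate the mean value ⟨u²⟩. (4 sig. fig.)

⟨u^2⟩ ≈ 15.93

⟨u²⟩ = ∫ u^2 |Ψ|² du over the full domain.
Expanding the polynomial and integrating term by term, since the A² factors cancel between numerator and denominator, ⟨u²⟩ = 2·b^2/7.
Putting b = 7.467 gives 15.930.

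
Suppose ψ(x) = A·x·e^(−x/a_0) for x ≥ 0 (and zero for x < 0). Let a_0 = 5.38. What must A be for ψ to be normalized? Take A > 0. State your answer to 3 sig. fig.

A ≈ 0.160

The normalization condition is ∫|ψ|² dx = 1 from 0 to ∞.
Using ∫₀^∞ xⁿ e^(−αx) dx = n!/αⁿ⁺¹, with ψ = A·x·e^(−x/a_0), the integral evaluates to A²·[a_0^3/4].
Hence A² = 1/[a_0^3/4].
Substituting a_0 = 5.38 gives A² = 0.02569, so A = 0.1603.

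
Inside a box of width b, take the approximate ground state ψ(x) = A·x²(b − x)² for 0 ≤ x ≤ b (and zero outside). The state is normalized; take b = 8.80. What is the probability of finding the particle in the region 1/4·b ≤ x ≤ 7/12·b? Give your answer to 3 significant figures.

|ψ|² is the probability density, so P = ∫_{1/4·b}^{7/12·b} |ψ|² dx.
Since A² = 1/(b^9/630), this is the region integral divided by the full normalization integral.
Let u = x/b; then A² and the length scale cancel, so P = ∫_{1/4}^{7/12} u^4·(1 - u)^4 du ÷ ∫_{0}^{1} u^4·(1 - u)^4 du.
An antiderivative of u^4·(1 - u)^4 is u^5·(70·u^4 - 315·u^3 + 540·u^2 - 420·u + 126)/630; evaluating from 1/4 to 7/12 gives ≈ 0.0010298, while the full integral is 1/630.
Taking the ratio, P = 0.6487.

P ≈ 0.649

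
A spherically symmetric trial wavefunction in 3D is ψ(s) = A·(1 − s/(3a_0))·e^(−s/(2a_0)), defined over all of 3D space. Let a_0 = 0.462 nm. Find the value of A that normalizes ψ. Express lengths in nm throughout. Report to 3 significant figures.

Normalization requires ∫|ψ|² 4πs² ds = 1, integrated from 0 to ∞.
Recall ∫₀^∞ s^m e^(−s/β) ds = m!·β^(m+1), with ψ = A·(1 − s/(3a_0))·e^(−s/(2a_0)), the integral evaluates to A²·[8·π·a_0^3/3].
Substituting a_0 = 0.462 gives A² = 1.210, so A = 1.100.

A ≈ 1.10 nm^(-3/2)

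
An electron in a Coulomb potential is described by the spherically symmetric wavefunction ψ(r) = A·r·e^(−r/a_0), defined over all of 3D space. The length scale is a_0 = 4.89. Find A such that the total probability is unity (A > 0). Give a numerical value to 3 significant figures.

The normalization condition is ∫|ψ|² 4πr² dr = 1 from 0 to ∞.
(Spherical symmetry: dV = 4πr² dr.)
Recall ∫₀^∞ r^m e^(−r/β) dr = m!·β^(m+1), ∫|ψ|² 4πr² dr = A²·(3·π·a_0^5).
So A² = (3·π·a_0^5)^(−1).
Substituting a_0 = 4.89 gives A² = 0.00003795, so A = 0.006160.

A ≈ 0.00616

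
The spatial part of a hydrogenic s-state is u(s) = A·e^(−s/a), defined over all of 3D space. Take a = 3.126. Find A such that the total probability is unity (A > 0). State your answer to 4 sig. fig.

Require ∫ |u|² 4πs² ds = 1 over the whole domain.
Recall ∫₀^∞ s^m e^(−s/β) ds = m!·β^(m+1), the integral (without the A² prefactor) comes out to π·a^3.
Substituting a = 3.126 gives A² = 0.010420, so A = 0.10208.

A ≈ 0.1021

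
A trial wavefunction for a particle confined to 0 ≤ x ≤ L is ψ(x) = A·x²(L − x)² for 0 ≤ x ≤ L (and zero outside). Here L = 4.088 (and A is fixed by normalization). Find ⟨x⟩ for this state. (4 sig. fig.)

The expectation value is the |ψ|²-weighted average of x: ∫ x|ψ|² dx.
The ratio of the moment integral to the normalization integral gives ⟨x⟩ = L/2.
With L = 4.088, ⟨x⟩ = 2.0440.

⟨x⟩ ≈ 2.044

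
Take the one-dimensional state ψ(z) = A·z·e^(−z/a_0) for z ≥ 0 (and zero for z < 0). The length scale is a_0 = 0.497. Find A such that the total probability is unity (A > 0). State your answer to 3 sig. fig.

A ≈ 5.71

We need A² ∫|f|² dz = 1, taking the integral from 0 to ∞.
Using ∫₀^∞ zⁿ e^(−αz) dz = n!/αⁿ⁺¹, the integral (without the A² prefactor) comes out to a_0^3/4.
Hence A² = 1/[a_0^3/4].
With a_0 = 0.497: A² = 32.58 and A = 5.708.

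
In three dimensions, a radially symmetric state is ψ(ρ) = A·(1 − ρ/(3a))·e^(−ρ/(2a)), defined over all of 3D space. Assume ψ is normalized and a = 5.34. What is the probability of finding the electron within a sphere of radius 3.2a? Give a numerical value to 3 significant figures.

P ≈ 0.353

Integrate the radial probability density 4πρ²|ψ|² over ρ ≤ 3.2a.
The full normalization integral is A²·[8·π·a^3/3] = 1, fixing A².
Let u = ρ/a; then A², 4π and the length scale all cancel, so P = ∫_{0}^{3.2} u^2·(1 - u/3)^2·e^(-u) du ÷ ∫_{0}^{∞} u^2·(1 - u/3)^2·e^(-u) du.
With ∫ u^2·(1 - u/3)^2·e^(-u) du = (-u^4 + 2·u^3 - 3·u^2 - 6·u - 6)·e^(-u)/9 + C, the region integral is 2/3 - 6614·e^(-16/5)/625 and the full one is 2/3.
Taking the ratio yields P = 0.3530.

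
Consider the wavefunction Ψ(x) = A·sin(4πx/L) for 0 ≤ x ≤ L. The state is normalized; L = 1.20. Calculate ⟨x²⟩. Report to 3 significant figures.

By definition ⟨x²⟩ = ∫ x^2 |Ψ(x)|² dx.
With ∫₀^L sin²(nπx/L) dx = L/2, since the A² factors cancel between numerator and denominator, ⟨x²⟩ = -L^2/(32·π^2) + L^2/3.
With L = 1.20, ⟨x^2⟩ = 0.4754.

⟨x^2⟩ ≈ 0.475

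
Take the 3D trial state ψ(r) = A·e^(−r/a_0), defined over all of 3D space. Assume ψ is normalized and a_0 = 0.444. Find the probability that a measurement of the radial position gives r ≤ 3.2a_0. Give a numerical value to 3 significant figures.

Integrate the radial probability density 4πr²|ψ|² over r ≤ 3.2a_0.
Normalization gives A² = 1/(π·a_0^3).
Substituting u = r/a_0, A², 4π and the length scale all cancel in the ratio: P = ∫_{0}^{3.2} u^2·e^(-2·u) du / ∫_{0}^{∞} u^2·e^(-2·u) du.
Using ∫ u^2·e^(-2·u) du = -(2·u^2 + 2·u + 1)·e^(-2·u)/4, the numerator is 1/4 - 697·e^(-32/5)/100 and the denominator is 1/4.
The region integral divided by the full integral gives P = 0.9537.

P ≈ 0.954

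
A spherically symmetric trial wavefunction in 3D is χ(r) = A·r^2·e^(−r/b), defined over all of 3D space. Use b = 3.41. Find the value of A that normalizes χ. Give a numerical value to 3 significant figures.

A ≈ 0.00162

Require ∫ |χ|² 4πr² dr = 1 over the whole domain.
∫|χ|² 4πr² dr = A²·(45·π·b^7/2).
Hence A² = 1/[45·π·b^7/2].
With b = 3.41: A² = 0.000002639 and A = 0.001624.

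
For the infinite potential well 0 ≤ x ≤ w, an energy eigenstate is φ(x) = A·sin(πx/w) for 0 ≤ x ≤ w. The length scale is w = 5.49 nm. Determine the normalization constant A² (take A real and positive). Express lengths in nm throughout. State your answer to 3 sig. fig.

A^2 ≈ 0.364 nm^(-1)

Require ∫ |φ|² dx = 1 over the whole domain.
With ∫₀^w sin²(nπx/w) dx = w/2, carrying out the integral gives A² · w/2.
Hence A² = 1/[w/2].
Substituting w = 5.49 gives A² = 0.3643, so A = 0.6036.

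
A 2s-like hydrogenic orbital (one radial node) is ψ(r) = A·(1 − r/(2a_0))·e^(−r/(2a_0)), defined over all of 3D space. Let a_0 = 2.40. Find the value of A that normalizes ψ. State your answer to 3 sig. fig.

A ≈ 0.0536

The normalization condition is ∫|ψ|² 4πr² dr = 1 from 0 to ∞.
(Spherical symmetry: dV = 4πr² dr.)
Recall ∫₀^∞ r^m e^(−r/β) dr = m!·β^(m+1), ∫|ψ|² 4πr² dr = A²·(8·π·a_0^3).
Plugging in a_0 = 2.40 yields A = 0.05365.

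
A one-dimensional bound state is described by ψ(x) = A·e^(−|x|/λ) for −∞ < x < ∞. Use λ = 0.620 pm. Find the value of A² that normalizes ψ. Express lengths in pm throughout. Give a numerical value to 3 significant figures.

Require ∫ |ψ|² dx = 1 over the whole domain.
Carrying out the integral gives A² · λ.
Hence A² = 1/[λ].
With λ = 0.620: A² = 1.613 and A = 1.270.

A^2 ≈ 1.61 pm^(-1)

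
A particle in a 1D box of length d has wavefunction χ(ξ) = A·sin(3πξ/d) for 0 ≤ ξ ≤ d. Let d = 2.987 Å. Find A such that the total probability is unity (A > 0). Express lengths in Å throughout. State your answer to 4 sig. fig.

A ≈ 0.8183 Å^(-1/2)

We need A² ∫|f|² dξ = 1, taking the integral from 0 to d.
Using sin²θ = (1 − cos 2θ)/2, with χ = A·sin(3πξ/d), the integral evaluates to A²·[d/2].
Setting this equal to 1 gives A² = 1/(d/2).
Plugging in d = 2.987 yields A = 0.81827.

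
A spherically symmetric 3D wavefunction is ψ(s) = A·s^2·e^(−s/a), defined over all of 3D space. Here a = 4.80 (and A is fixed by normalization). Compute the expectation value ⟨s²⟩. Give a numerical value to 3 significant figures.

⟨s²⟩ = ∫ s^2 |ψ|² 4πs² ds over the full domain.
Using ∫₀^∞ sⁿ e^(−αs) ds = n!/αⁿ⁺¹, since the A² factors cancel between numerator and denominator, ⟨s²⟩ = 14·a^2.
Putting a = 4.80 gives 322.6.

⟨s^2⟩ ≈ 323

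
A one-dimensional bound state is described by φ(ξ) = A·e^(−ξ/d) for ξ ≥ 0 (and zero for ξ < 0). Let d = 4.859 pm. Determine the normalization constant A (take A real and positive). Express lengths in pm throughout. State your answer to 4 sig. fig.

A ≈ 0.6416 pm^(-1/2)

Normalization requires ∫|φ|² dξ = 1, integrated from 0 to ∞.
The integral (without the A² prefactor) comes out to d/2.
Setting this equal to 1 gives A² = 1/(d/2).
Substituting d = 4.859 gives A² = 0.41161, so A = 0.64157.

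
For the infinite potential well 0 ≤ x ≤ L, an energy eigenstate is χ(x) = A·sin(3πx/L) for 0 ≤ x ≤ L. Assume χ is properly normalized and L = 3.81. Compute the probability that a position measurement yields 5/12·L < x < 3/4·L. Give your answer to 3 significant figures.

P = ∫_{5/12·L}^{3/4·L} |χ(x)|² dx.
With A² fixed by ∫|χ|² = 1, i.e. A² = (L/2)^(−1), substitute and integrate.
Substituting u = x/L, A² and the length scale cancel in the ratio: P = ∫_{5/12}^{3/4} sin(3·π·u)^2 du / ∫_{0}^{1} sin(3·π·u)^2 du.
With ∫ sin(3·π·u)^2 du = u/2 - sin(6·π·u)/(12·π) + C, the region integral is 1/6 and the full one is 1/2.
Taking the ratio, P = 1/3.

P ≈ 0.333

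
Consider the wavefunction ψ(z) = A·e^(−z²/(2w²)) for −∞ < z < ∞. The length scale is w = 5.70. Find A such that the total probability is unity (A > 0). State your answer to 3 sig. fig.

A ≈ 0.315

Require ∫ |ψ|² dz = 1 over the whole domain.
∫|ψ|² dz = A²·(√(π)·w).
Hence A² = 1/[√(π)·w].
With w = 5.70: A² = 0.09898 and A = 0.3146.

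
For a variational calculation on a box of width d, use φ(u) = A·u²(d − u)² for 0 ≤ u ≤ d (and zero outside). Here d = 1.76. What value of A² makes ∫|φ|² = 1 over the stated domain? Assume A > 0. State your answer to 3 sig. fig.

Require ∫ |φ|² du = 1 over the whole domain.
Expanding the polynomial and integrating term by term, the integral (without the A² prefactor) comes out to d^9/630.
Hence A² = 1/[d^9/630].
Substituting d = 1.76 gives A² = 3.888, so A = 1.972.

A^2 ≈ 3.89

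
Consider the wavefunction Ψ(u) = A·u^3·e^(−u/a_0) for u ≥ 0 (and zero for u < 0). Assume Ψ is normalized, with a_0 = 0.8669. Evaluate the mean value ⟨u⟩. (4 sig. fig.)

⟨u⟩ = ∫ u |Ψ|² du over the full domain.
With ∫₀^∞ u^7 e^(−αu) du = 7!/α^8, evaluating both integrals, ⟨u⟩ = 7·a_0/2.
With a_0 = 0.8669, ⟨u⟩ = 3.0342.

⟨u⟩ ≈ 3.034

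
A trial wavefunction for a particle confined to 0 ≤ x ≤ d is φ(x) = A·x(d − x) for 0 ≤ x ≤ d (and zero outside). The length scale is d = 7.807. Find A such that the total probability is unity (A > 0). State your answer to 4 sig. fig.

A ≈ 0.03216

Require ∫ |φ|² dx = 1 over the whole domain.
Expanding the polynomial and integrating term by term, ∫|φ|² dx = A²·(d^5/30).
Substituting d = 7.807 gives A² = 0.0010344, so A = 0.032163.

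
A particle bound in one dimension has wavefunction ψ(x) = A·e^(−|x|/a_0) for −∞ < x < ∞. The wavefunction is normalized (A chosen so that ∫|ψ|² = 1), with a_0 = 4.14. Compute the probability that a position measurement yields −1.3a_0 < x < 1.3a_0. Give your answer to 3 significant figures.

The probability is P = ∫ |ψ|² dx over [−1.3a_0, 1.3a_0].
The normalization integral ∫|ψ|²dx over the whole domain equals a_0·A², and A² cancels in the ratio.
By symmetry take twice the x ≥ 0 contribution in numerator and denominator; the 2's cancel. In terms of u = x/a_0 (A² and the length scale cancel between numerator and denominator), P = [∫_{0}^{1.3} e^(-2·u) du] / [∫_{0}^{∞} e^(-2·u) du].
An antiderivative of e^(-2·u) is -e^(-2·u)/2; evaluating from 0 to 1.3 gives 1/2 - e^(-13/5)/2, while the full integral is 1/2.
Evaluating gives P = 0.9257.

P ≈ 0.926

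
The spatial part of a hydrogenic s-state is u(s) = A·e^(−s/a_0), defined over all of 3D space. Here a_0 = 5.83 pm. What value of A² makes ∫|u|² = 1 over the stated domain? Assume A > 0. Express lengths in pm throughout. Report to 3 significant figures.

The normalization condition is ∫|u|² 4πs² ds = 1 from 0 to ∞.
In 3D with spherical symmetry the volume element is 4πs² ds.
∫|u|² 4πs² ds = A²·(π·a_0^3).
Plugging in a_0 = 5.83 yields A = 0.04008.

A^2 ≈ 0.00161 pm^(-3)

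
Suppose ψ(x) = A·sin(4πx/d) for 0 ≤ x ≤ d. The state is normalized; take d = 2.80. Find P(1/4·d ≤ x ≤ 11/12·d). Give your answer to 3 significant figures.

The probability is P = ∫ |ψ|² dx over [1/4·d, 11/12·d].
Since A² = 1/(d/2), this is the region integral divided by the full normalization integral.
Let u = x/d; then A² and the length scale cancel, so P = ∫_{1/4}^{11/12} sin(4·π·u)^2 du ÷ ∫_{0}^{1} sin(4·π·u)^2 du.
With ∫ sin(4·π·u)^2 du = u/2 - sin(4·π·u)·cos(4·π·u)/(8·π) + C, the region integral is √(3)/(32·π) + 1/3 and the full one is 1/2.
The result is P = √(3)/(16·π) + 2/3.

P ≈ 0.701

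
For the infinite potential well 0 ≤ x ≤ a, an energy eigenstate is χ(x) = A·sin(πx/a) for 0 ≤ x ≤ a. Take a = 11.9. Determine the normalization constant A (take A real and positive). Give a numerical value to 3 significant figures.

A ≈ 0.410

The normalization condition is ∫|χ|² dx = 1 from 0 to a.
With ∫₀^a sin²(nπx/a) dx = a/2, with χ = A·sin(πx/a), the integral evaluates to A²·[a/2].
With a = 11.9: A² = 0.1681 and A = 0.4100.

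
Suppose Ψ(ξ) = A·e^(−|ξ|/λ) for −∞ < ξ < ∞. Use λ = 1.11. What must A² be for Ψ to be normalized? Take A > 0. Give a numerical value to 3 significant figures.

We need A² ∫|f|² dξ = 1, taking the integral from −∞ to ∞.
Recall ∫₀^∞ ξ^m e^(−ξ/β) dξ = m!·β^(m+1), ∫|Ψ|² dξ = A²·(λ).
Setting this equal to 1 gives A² = 1/(λ).
Substituting λ = 1.11 gives A² = 0.9009, so A = 0.9492.

A^2 ≈ 0.901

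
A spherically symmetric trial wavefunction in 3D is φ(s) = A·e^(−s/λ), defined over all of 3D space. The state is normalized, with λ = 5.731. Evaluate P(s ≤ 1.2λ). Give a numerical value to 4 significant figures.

P ≈ 0.4303

P = ∫ |φ|² 4πs² ds over s ≤ 1.2λ.
The full normalization integral is A²·[π·λ^3] = 1, fixing A².
In terms of u = s/λ (A², 4π and the length scale all cancel between numerator and denominator), P = [∫_{0}^{1.2} u^2·e^(-2·u) du] / [∫_{0}^{∞} u^2·e^(-2·u) du].
An antiderivative of u^2·e^(-2·u) is -(2·u^2 + 2·u + 1)·e^(-2·u)/4; evaluating from 0 to 1.2 gives 1/4 - 157·e^(-12/5)/100, while the full integral is 1/4.
Taking the ratio yields P = 0.43029.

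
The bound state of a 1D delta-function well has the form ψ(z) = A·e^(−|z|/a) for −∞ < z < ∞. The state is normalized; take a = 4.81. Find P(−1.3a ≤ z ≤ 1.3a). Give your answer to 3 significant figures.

The probability is P = ∫ |ψ|² dz over [−1.3a, 1.3a].
The normalization integral ∫|ψ|²dz over the whole domain equals a·A², and A² cancels in the ratio.
By symmetry take twice the z ≥ 0 contribution in numerator and denominator; the 2's cancel. In terms of u = z/a (A² and the length scale cancel between numerator and denominator), P = [∫_{0}^{1.3} e^(-2·u) du] / [∫_{0}^{∞} e^(-2·u) du].
An antiderivative of e^(-2·u) is -e^(-2·u)/2; evaluating from 0 to 1.3 gives 1/2 - e^(-13/5)/2, while the full integral is 1/2.
The result is P = 0.9257.

P ≈ 0.926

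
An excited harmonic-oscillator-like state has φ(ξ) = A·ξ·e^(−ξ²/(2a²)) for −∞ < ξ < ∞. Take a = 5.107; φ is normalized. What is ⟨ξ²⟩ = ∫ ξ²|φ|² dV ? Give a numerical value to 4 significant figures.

The expectation value is the |φ|²-weighted average of ξ^2: ∫ ξ^2|φ|² dξ.
Differentiating ∫e^(−αξ²) dξ = √(π/α) under α to get the higher moments, the ratio of the moment integral to the normalization integral gives ⟨ξ²⟩ = 3·a^2/2.
Putting a = 5.107 gives 39.122.

⟨ξ^2⟩ ≈ 39.12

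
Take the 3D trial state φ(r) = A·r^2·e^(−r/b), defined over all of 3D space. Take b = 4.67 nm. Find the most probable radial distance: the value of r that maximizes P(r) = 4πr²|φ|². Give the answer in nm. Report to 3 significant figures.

Differentiate P(r) = 4πr²|φ|² with respect to r and set to zero.
This gives r = 3·b.
With b = 4.67, the most probable radial distance is 14.01 nm.

r ≈ 14.0 nm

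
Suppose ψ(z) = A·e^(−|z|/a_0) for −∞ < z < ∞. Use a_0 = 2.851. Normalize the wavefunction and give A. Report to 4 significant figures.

A ≈ 0.5922

We need A² ∫|f|² dz = 1, taking the integral from −∞ to ∞.
Recall ∫₀^∞ z^m e^(−z/β) dz = m!·β^(m+1), carrying out the integral gives A² · a_0.
Setting this equal to 1 gives A² = 1/(a_0).
With a_0 = 2.851: A² = 0.35075 and A = 0.59224.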